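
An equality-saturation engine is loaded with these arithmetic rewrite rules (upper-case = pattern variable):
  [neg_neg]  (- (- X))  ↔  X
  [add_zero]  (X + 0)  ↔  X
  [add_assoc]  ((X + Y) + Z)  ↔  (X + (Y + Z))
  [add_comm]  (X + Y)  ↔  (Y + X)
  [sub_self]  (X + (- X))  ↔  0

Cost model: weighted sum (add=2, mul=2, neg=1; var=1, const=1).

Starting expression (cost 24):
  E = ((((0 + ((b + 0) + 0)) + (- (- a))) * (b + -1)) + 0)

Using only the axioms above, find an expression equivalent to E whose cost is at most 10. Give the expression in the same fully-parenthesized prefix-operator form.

1. [add_zero →] ((b + 0) + 0)  →  (b + 0);  E = ((((0 + (b + 0)) + (- (- a))) * (b + -1)) + 0)
2. [add_zero →] ((((0 + (b + 0)) + (- (- a))) * (b + -1)) + 0)  →  (((0 + (b + 0)) + (- (- a))) * (b + -1))
3. [add_zero →] (b + 0)  →  b;  E = (((0 + b) + (- (- a))) * (b + -1))
4. [neg_neg →] (- (- a))  →  a;  E = (((0 + b) + a) * (b + -1))
5. [add_comm →] (0 + b)  →  (b + 0);  E = (((b + 0) + a) * (b + -1))
6. [add_zero →] (b + 0)  →  b;  cost 10 ≤ 10, done

((b + a) * (b + -1))   [cost 10]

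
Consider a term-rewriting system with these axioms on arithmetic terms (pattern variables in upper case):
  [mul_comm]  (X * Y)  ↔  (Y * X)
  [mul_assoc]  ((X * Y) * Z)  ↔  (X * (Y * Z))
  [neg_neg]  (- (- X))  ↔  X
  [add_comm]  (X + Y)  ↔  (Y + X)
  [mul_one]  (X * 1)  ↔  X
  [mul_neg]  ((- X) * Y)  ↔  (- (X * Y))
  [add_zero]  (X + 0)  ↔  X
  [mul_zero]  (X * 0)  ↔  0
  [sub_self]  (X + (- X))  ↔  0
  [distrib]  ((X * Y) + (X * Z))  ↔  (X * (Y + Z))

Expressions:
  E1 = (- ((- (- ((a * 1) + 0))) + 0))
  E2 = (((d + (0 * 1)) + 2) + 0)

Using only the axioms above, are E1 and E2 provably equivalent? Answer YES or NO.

NO

Every axiom is a valid identity, so a rewrite proof would force E1 and E2 to agree under every assignment.
At a=0, d=0: E1 = 0 but E2 = 2; they differ, so no derivation exists.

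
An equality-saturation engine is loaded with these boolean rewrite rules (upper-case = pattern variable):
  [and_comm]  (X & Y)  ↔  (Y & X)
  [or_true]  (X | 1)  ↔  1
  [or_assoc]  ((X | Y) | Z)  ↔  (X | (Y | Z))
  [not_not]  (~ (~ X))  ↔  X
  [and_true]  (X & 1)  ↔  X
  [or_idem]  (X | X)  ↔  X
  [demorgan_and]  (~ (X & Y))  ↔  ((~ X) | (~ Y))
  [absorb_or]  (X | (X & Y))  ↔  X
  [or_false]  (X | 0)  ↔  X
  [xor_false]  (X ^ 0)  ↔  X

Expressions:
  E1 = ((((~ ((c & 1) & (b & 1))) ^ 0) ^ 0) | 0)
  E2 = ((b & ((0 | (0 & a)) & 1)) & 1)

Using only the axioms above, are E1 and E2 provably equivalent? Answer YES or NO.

Every axiom is a valid identity, so a rewrite proof would force E1 and E2 to agree under every assignment.
At a=0, b=0, c=0: E1 = 1 but E2 = 0; they differ, so no derivation exists.

NO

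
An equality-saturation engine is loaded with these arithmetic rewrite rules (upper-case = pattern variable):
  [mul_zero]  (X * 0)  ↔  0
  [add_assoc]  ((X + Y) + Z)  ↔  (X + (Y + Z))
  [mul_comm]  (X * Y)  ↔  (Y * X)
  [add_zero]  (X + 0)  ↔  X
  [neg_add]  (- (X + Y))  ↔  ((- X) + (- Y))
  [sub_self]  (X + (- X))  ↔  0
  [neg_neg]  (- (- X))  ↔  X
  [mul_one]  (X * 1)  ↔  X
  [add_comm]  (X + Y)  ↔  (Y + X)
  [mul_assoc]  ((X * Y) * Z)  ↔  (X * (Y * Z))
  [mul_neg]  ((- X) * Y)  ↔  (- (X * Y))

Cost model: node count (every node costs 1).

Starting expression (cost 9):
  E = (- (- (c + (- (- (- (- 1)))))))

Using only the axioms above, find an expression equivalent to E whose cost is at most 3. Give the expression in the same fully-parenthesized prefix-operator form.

(c + 1)   [cost 3]

1. [neg_neg →] (- (- (- 1)))  →  (- 1);  E = (- (- (c + (- (- 1)))))
2. [neg_neg →] (- (- (c + (- (- 1)))))  →  (c + (- (- 1)))
3. [neg_neg →] (- (- 1))  →  1;  cost 3 ≤ 3, done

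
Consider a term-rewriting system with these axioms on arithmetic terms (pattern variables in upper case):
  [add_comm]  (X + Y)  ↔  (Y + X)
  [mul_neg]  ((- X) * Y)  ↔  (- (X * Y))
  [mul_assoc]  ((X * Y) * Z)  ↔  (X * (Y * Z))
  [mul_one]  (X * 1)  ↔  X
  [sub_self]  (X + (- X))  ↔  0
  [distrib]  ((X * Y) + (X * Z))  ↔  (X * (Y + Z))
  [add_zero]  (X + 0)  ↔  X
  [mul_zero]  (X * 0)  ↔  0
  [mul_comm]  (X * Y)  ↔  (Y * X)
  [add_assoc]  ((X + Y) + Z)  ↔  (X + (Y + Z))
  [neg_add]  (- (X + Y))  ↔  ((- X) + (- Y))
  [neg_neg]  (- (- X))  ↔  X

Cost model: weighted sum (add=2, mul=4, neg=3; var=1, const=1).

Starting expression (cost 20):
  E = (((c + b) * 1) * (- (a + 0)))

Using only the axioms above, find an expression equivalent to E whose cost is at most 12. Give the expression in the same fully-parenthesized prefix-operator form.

((b + c) * (- a))   [cost 12]

step 1: mul_one (→) rewrites ((c + b) * 1) into (c + b), now ((c + b) * (- (a + 0)))
step 2: add_comm (→) rewrites (c + b) into (b + c), now ((b + c) * (- (a + 0)))
step 3: add_zero (→) rewrites (a + 0) into a, reaching cost 12 (bound 12)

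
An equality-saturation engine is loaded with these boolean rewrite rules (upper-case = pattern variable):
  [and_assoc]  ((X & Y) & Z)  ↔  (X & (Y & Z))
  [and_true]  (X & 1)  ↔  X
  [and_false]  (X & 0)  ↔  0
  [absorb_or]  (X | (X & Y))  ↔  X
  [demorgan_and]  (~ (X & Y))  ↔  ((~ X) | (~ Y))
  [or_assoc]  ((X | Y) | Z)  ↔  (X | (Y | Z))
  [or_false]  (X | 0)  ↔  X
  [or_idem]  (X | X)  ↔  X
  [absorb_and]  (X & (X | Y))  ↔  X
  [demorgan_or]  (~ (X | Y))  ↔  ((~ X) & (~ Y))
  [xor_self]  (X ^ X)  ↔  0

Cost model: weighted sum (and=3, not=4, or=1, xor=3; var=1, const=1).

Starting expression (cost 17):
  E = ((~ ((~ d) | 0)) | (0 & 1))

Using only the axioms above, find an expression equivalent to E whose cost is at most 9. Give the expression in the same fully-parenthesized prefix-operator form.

(~ (~ d))   [cost 9]

(1) (0 & 1)  =[and_true →]=  0    ⊢ ((~ ((~ d) | 0)) | 0)
(2) ((~ ((~ d) | 0)) | 0)  =[or_false →]=  (~ ((~ d) | 0))
(3) ((~ d) | 0)  =[or_false →]=  (~ d)    ⊢ cost 9, within 9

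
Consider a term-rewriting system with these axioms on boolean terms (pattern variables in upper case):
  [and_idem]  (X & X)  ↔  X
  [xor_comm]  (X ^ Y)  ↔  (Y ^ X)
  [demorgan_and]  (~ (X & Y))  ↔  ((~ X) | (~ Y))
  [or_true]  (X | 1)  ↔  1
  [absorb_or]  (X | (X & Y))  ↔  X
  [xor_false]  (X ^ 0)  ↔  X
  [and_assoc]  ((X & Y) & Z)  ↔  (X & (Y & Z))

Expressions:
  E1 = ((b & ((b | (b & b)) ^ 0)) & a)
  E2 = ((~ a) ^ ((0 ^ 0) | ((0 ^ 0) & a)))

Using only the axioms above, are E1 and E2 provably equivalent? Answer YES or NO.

All listed rules preserve value, hence provable equivalence implies equal values everywhere; look for a separating assignment.
a=0, b=0 gives E1 ↦ 0, E2 ↦ 1; values differ ⇒ not provably equivalent.

NO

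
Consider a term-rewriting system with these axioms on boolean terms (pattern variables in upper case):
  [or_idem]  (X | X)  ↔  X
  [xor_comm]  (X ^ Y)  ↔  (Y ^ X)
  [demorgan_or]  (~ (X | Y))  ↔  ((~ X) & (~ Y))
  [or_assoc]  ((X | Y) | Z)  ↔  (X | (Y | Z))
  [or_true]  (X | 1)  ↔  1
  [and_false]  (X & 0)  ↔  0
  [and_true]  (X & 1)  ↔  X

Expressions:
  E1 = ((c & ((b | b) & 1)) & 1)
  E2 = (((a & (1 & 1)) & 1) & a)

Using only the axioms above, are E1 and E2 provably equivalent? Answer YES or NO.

Every axiom is a valid identity, so a rewrite proof would force E1 and E2 to agree under every assignment.
At a=0, b=1, c=1: E1 = 1 but E2 = 0; they differ, so no derivation exists.

NO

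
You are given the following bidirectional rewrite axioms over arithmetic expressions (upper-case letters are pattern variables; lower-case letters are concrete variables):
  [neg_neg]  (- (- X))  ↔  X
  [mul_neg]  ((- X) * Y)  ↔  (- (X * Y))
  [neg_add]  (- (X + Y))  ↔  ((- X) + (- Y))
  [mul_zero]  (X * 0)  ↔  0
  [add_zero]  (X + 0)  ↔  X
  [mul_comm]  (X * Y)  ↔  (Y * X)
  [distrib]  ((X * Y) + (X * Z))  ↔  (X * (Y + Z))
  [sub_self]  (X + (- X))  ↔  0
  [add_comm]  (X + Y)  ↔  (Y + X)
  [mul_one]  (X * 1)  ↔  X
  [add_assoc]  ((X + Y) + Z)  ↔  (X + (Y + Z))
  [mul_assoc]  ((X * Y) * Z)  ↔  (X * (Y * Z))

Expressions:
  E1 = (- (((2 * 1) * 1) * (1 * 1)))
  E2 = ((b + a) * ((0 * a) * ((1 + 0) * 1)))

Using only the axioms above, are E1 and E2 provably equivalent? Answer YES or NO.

NO

The axioms are sound identities: if E1 ↔* E2 then E1 and E2 evaluate identically under any assignment.
Under a=0, b=0: E1 evaluates to -2, E2 to 0. Distinct ⇒ no rewrite sequence connects them.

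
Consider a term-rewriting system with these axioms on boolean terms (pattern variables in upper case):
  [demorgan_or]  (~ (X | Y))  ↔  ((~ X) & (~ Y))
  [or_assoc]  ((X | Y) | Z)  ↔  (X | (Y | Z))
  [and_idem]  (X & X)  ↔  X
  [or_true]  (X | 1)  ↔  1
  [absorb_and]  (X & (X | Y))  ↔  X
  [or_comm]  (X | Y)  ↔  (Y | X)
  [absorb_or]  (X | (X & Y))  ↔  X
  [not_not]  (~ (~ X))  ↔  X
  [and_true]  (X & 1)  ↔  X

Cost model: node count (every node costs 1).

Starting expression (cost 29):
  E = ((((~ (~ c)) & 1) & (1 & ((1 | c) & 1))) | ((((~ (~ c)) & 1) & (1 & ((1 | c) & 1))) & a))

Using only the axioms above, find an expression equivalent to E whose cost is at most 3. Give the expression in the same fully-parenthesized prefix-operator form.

(1) ((((~ (~ c)) & 1) & (1 & ((1 | c) & 1))) | ((((~ (~ c)) & 1) & (1 & ((1 | c) & 1))) & a))  =[absorb_or →]=  (((~ (~ c)) & 1) & (1 & ((1 | c) & 1)))
(2) (~ (~ c))  =[not_not →]=  c    ⊢ ((c & 1) & (1 & ((1 | c) & 1)))
(3) ((1 | c) & 1)  =[and_true →]=  (1 | c)    ⊢ ((c & 1) & (1 & (1 | c)))
(4) (1 & (1 | c))  =[absorb_and →]=  1    ⊢ ((c & 1) & 1)
(5) (c & 1)  =[and_true →]=  c    ⊢ cost 3, within 3

(c & 1)   [cost 3]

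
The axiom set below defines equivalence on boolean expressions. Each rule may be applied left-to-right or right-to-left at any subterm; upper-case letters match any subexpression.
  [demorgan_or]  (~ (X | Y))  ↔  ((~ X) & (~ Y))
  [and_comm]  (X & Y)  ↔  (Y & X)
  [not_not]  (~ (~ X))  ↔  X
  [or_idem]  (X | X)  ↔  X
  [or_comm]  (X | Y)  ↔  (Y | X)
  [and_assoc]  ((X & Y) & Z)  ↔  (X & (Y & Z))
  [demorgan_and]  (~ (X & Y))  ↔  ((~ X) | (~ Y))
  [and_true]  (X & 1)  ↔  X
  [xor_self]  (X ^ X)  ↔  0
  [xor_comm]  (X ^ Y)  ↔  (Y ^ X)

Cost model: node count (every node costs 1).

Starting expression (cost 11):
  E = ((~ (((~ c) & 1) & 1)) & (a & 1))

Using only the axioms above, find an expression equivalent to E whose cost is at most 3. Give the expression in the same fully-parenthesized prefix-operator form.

(1) ((~ c) & 1)  =[and_true →]=  (~ c)    ⊢ ((~ ((~ c) & 1)) & (a & 1))
(2) (a & 1)  =[and_true →]=  a    ⊢ ((~ ((~ c) & 1)) & a)
(3) ((~ c) & 1)  =[and_true →]=  (~ c)    ⊢ ((~ (~ c)) & a)
(4) (~ (~ c))  =[not_not →]=  c    ⊢ cost 3, within 3

(c & a)   [cost 3]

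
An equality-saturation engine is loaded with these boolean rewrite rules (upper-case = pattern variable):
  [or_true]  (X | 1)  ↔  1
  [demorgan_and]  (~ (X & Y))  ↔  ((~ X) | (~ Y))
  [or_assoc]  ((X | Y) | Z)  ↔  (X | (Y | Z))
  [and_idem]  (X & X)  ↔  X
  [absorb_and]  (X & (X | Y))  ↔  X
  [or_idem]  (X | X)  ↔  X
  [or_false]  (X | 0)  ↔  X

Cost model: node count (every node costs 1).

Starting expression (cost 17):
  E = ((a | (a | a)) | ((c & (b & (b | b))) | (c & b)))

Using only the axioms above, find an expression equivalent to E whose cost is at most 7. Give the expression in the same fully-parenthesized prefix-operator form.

((a | a) | (c & b))   [cost 7]

step 1: or_idem (→) rewrites (a | a) into a, now ((a | a) | ((c & (b & (b | b))) | (c & b)))
step 2: absorb_and (→) rewrites (b & (b | b)) into b, now ((a | a) | ((c & b) | (c & b)))
step 3: or_idem (→) rewrites ((c & b) | (c & b)) into (c & b), reaching cost 7 (bound 7)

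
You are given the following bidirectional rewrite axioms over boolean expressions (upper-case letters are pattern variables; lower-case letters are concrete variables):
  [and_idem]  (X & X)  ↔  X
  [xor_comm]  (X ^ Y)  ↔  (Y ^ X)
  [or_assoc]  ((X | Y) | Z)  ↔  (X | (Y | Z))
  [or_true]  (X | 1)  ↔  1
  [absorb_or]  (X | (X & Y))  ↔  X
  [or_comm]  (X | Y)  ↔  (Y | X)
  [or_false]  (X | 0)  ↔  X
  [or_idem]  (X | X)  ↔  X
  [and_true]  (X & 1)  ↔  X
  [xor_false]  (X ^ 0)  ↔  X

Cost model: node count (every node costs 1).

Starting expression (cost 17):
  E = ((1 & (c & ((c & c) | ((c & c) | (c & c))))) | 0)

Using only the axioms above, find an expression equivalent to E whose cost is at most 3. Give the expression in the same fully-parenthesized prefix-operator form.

(1) ((c & c) | (c & c))  =[or_idem →]=  (c & c)    ⊢ ((1 & (c & ((c & c) | (c & c)))) | 0)
(2) (c & c)  =[and_idem →]=  c    ⊢ ((1 & (c & (c | (c & c)))) | 0)
(3) (c | (c & c))  =[absorb_or →]=  c    ⊢ ((1 & (c & c)) | 0)
(4) (c & c)  =[and_idem →]=  c    ⊢ ((1 & c) | 0)
(5) ((1 & c) | 0)  =[or_false →]=  (1 & c)    ⊢ cost 3, within 3

(1 & c)   [cost 3]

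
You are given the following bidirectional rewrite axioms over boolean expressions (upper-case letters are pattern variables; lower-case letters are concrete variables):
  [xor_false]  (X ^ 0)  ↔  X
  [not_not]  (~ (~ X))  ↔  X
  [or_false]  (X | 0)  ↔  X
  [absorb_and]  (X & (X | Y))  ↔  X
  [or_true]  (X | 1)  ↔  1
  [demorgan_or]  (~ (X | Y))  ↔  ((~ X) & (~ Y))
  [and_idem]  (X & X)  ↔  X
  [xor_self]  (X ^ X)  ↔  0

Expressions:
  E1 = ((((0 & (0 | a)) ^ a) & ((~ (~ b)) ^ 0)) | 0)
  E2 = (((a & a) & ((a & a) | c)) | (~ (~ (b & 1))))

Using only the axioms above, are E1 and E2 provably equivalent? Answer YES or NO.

All listed rules preserve value, hence provable equivalence implies equal values everywhere; look for a separating assignment.
a=0, b=1, c=0 gives E1 ↦ 0, E2 ↦ 1; values differ ⇒ not provably equivalent.

NO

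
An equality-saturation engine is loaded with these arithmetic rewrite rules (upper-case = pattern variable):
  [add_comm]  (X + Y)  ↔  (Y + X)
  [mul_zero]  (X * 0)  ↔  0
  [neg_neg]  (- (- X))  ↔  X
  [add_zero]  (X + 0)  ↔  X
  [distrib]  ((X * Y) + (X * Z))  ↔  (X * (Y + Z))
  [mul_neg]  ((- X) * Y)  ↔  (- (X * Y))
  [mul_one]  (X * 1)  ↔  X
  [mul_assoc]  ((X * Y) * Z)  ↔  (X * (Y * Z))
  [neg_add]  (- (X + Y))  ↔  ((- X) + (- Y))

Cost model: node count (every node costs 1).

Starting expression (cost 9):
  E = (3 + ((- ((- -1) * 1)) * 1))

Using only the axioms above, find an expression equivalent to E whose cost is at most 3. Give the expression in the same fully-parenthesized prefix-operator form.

(3 + -1)   [cost 3]

(1) ((- -1) * 1)  =[mul_one →]=  (- -1)    ⊢ (3 + ((- (- -1)) * 1))
(2) (- (- -1))  =[neg_neg →]=  -1    ⊢ (3 + (-1 * 1))
(3) (-1 * 1)  =[mul_one →]=  -1    ⊢ cost 3, within 3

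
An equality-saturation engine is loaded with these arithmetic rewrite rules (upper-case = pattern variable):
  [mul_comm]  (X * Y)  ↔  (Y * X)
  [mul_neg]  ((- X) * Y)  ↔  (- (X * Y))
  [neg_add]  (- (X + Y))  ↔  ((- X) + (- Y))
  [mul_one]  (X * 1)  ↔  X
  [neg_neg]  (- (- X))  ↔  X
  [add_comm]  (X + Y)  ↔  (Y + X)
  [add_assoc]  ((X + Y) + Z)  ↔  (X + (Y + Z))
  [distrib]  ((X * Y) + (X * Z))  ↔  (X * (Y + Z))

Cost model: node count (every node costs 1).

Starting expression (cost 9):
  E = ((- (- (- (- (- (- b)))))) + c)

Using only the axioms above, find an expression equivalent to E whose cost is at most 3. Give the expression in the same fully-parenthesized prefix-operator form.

(b + c)   [cost 3]

(1) (- (- (- b)))  =[neg_neg →]=  (- b)    ⊢ ((- (- (- (- b)))) + c)
(2) (- (- (- b)))  =[neg_neg →]=  (- b)    ⊢ ((- (- b)) + c)
(3) (- (- b))  =[neg_neg →]=  b    ⊢ cost 3, within 3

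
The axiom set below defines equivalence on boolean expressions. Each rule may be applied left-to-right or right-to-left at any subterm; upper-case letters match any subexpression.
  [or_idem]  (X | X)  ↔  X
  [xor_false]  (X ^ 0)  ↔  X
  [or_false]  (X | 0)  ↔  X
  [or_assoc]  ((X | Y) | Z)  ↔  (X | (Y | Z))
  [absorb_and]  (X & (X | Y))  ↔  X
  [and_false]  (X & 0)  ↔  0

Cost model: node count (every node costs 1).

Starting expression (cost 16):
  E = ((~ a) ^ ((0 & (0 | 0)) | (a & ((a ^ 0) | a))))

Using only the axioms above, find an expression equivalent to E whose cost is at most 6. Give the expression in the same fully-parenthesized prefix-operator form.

(1) (a ^ 0)  =[xor_false →]=  a    ⊢ ((~ a) ^ ((0 & (0 | 0)) | (a & (a | a))))
(2) (0 & (0 | 0))  =[absorb_and →]=  0    ⊢ ((~ a) ^ (0 | (a & (a | a))))
(3) (a & (a | a))  =[absorb_and →]=  a    ⊢ cost 6, within 6

((~ a) ^ (0 | a))   [cost 6]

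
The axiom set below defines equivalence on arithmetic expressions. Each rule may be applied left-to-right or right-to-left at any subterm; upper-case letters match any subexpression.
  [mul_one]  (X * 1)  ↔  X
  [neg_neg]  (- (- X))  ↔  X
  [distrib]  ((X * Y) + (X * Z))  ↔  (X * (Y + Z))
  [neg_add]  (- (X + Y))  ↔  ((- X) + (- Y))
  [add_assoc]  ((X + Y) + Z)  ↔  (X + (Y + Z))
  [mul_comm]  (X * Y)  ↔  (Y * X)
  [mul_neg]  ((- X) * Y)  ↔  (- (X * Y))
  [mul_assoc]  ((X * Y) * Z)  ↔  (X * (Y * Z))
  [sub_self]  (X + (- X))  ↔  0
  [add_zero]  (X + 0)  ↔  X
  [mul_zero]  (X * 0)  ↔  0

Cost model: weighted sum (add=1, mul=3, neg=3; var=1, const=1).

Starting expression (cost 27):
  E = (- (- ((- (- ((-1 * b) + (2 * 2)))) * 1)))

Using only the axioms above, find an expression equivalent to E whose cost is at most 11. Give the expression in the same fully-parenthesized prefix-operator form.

1. [neg_neg →] (- (- ((-1 * b) + (2 * 2))))  →  ((-1 * b) + (2 * 2));  E = (- (- (((-1 * b) + (2 * 2)) * 1)))
2. [mul_one →] (((-1 * b) + (2 * 2)) * 1)  →  ((-1 * b) + (2 * 2));  E = (- (- ((-1 * b) + (2 * 2))))
3. [neg_neg →] (- (- ((-1 * b) + (2 * 2))))  →  ((-1 * b) + (2 * 2));  cost 11 ≤ 11, done

((-1 * b) + (2 * 2))   [cost 11]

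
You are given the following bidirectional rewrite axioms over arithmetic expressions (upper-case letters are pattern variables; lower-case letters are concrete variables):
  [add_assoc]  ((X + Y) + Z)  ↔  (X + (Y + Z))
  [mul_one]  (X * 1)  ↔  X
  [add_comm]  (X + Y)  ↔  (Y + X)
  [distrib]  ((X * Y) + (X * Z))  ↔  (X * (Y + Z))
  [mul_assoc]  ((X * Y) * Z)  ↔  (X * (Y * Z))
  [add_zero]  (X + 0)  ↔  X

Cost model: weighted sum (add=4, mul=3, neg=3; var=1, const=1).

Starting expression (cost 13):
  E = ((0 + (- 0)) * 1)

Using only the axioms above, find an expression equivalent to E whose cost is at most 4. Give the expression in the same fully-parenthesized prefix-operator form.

(- 0)   [cost 4]

(1) (0 + (- 0))  =[add_comm →]=  ((- 0) + 0)    ⊢ (((- 0) + 0) * 1)
(2) ((- 0) + 0)  =[add_zero →]=  (- 0)    ⊢ ((- 0) * 1)
(3) ((- 0) * 1)  =[mul_one →]=  (- 0)    ⊢ cost 4, within 4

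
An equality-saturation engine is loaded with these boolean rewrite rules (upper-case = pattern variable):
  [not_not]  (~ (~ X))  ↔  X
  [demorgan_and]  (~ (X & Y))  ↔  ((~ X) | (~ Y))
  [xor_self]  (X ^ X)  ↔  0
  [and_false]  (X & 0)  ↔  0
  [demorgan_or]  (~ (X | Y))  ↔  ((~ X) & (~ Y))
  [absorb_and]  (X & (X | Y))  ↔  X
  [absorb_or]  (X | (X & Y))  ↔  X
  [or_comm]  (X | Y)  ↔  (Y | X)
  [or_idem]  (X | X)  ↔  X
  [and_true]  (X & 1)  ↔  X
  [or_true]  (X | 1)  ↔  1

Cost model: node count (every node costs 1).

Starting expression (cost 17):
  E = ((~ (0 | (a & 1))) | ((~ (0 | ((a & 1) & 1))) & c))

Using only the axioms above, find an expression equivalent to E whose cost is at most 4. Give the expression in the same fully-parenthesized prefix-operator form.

step 1: and_true (→) rewrites (a & 1) into a, now ((~ (0 | (a & 1))) | ((~ (0 | (a & 1))) & c))
step 2: absorb_or (→) rewrites ((~ (0 | (a & 1))) | ((~ (0 | (a & 1))) & c)) into (~ (0 | (a & 1)))
step 3: and_true (→) rewrites (a & 1) into a, reaching cost 4 (bound 4)

(~ (0 | a))   [cost 4]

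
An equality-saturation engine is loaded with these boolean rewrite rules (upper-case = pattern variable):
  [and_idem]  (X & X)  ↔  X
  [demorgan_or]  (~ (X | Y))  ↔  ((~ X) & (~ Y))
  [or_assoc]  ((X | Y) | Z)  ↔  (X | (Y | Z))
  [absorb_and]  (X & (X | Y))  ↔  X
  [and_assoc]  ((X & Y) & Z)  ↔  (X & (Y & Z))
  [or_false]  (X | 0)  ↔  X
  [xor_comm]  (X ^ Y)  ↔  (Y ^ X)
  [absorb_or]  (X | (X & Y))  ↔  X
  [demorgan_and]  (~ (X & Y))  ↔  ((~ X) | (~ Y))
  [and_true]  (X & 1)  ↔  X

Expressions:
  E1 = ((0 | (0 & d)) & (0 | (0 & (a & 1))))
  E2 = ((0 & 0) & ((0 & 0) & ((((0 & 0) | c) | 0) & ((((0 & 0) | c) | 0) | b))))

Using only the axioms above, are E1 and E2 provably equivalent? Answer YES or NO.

(1) (0 | (0 & d))  =[absorb_or →]=  0    ⊢ (0 & (0 | (0 & (a & 1))))
(2) (a & 1)  =[and_true →]=  a    ⊢ (0 & (0 | (0 & a)))
(3) (0 | (0 & a))  =[absorb_or →]=  0    ⊢ (0 & 0)
(4) (0 & 0)  =[and_idem ←]=  ((0 & 0) & (0 & 0))
(5) (0 & 0)  =[absorb_and ←]=  ((0 & 0) & ((0 & 0) | c))    ⊢ ((0 & 0) & ((0 & 0) & ((0 & 0) | c)))
(6) ((0 & 0) | c)  =[or_false ←]=  (((0 & 0) | c) | 0)    ⊢ ((0 & 0) & ((0 & 0) & (((0 & 0) | c) | 0)))
(7) (((0 & 0) | c) | 0)  =[absorb_and ←]=  ((((0 & 0) | c) | 0) & ((((0 & 0) | c) | 0) | b))    ⊢ E2

YES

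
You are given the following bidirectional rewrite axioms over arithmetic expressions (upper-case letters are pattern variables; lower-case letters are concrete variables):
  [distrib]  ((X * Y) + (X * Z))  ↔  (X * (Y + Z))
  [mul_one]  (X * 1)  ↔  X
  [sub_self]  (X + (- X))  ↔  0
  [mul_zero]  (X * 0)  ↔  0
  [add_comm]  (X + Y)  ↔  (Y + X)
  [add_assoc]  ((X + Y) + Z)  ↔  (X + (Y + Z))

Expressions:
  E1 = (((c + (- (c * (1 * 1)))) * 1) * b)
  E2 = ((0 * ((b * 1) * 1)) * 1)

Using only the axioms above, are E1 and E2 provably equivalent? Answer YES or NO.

YES

1. [mul_one →] (1 * 1)  →  1;  E1 = (((c + (- (c * 1))) * 1) * b)
2. [mul_one →] (c * 1)  →  c;  E1 = (((c + (- c)) * 1) * b)
3. [sub_self →] (c + (- c))  →  0;  E1 = ((0 * 1) * b)
4. [mul_one →] (0 * 1)  →  0;  E1 = (0 * b)
5. [mul_one ←] b  →  (b * 1);  E1 = (0 * (b * 1))
6. [mul_one ←] (0 * (b * 1))  →  ((0 * (b * 1)) * 1)
7. [mul_one ←] b  →  (b * 1);  this is E2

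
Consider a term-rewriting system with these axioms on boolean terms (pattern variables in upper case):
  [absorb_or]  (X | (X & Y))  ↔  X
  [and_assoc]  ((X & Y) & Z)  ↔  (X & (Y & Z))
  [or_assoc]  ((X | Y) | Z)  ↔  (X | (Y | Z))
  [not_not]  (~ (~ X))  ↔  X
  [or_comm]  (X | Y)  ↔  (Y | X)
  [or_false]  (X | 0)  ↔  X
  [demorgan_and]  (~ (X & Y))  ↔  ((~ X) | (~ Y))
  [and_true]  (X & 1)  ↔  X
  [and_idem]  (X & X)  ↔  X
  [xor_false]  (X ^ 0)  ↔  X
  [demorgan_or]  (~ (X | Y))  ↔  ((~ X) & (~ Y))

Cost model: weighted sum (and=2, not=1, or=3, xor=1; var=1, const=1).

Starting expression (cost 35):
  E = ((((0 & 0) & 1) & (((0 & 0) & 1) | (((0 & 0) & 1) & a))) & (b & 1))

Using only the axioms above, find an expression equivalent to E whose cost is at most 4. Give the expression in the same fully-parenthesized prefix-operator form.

(0 & b)   [cost 4]

1. [absorb_or →] (((0 & 0) & 1) | (((0 & 0) & 1) & a))  →  ((0 & 0) & 1);  E = ((((0 & 0) & 1) & ((0 & 0) & 1)) & (b & 1))
2. [and_idem →] (((0 & 0) & 1) & ((0 & 0) & 1))  →  ((0 & 0) & 1);  E = (((0 & 0) & 1) & (b & 1))
3. [and_true →] ((0 & 0) & 1)  →  (0 & 0);  E = ((0 & 0) & (b & 1))
4. [and_true →] (b & 1)  →  b;  E = ((0 & 0) & b)
5. [and_idem →] (0 & 0)  →  0;  cost 4 ≤ 4, done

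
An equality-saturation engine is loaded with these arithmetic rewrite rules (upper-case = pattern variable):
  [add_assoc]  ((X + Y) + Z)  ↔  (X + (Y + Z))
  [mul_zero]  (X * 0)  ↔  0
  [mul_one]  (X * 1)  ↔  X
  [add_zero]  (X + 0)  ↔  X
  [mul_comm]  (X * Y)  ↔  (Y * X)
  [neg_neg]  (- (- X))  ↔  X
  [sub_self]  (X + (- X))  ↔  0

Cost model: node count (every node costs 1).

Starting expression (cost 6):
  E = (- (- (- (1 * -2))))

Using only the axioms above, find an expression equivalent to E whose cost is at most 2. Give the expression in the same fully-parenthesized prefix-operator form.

(- -2)   [cost 2]

1. [mul_comm →] (1 * -2)  →  (-2 * 1);  E = (- (- (- (-2 * 1))))
2. [mul_one →] (-2 * 1)  →  -2;  E = (- (- (- -2)))
3. [neg_neg →] (- (- -2))  →  -2;  cost 2 ≤ 2, done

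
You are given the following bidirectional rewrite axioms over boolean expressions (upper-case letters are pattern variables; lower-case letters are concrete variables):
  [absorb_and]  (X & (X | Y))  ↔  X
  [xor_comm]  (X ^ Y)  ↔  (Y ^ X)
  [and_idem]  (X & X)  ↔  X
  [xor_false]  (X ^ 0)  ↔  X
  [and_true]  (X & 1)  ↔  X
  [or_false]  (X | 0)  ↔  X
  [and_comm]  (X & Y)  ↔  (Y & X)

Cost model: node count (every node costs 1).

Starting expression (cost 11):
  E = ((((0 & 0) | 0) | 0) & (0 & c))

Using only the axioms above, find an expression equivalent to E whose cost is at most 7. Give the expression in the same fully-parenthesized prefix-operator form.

((0 & 0) & (0 & c))   [cost 7]

1. [or_false →] ((0 & 0) | 0)  →  (0 & 0);  E = (((0 & 0) | 0) & (0 & c))
2. [or_false →] ((0 & 0) | 0)  →  (0 & 0);  cost 7 ≤ 7, done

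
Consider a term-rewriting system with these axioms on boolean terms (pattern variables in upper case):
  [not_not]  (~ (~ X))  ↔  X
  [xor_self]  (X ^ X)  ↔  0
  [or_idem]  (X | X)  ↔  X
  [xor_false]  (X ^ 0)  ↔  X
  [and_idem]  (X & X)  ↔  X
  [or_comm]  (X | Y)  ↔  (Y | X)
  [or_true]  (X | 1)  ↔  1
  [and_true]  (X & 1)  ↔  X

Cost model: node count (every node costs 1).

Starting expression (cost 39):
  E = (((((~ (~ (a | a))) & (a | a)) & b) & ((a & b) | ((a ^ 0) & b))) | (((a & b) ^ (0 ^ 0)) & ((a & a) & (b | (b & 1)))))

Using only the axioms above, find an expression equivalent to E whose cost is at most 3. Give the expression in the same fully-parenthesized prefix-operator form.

step 1: not_not (→) rewrites (~ (~ (a | a))) into (a | a), now (((((a | a) & (a | a)) & b) & ((a & b) | ((a ^ 0) & b))) | (((a & b) ^ (0 ^ 0)) & ((a & a) & (b | (b & 1)))))
step 2: xor_false (→) rewrites (0 ^ 0) into 0, now (((((a | a) & (a | a)) & b) & ((a & b) | ((a ^ 0) & b))) | (((a & b) ^ 0) & ((a & a) & (b | (b & 1)))))
step 3: xor_false (→) rewrites (a ^ 0) into a, now (((((a | a) & (a | a)) & b) & ((a & b) | (a & b))) | (((a & b) ^ 0) & ((a & a) & (b | (b & 1)))))
step 4: and_idem (→) rewrites (a & a) into a, now (((((a | a) & (a | a)) & b) & ((a & b) | (a & b))) | (((a & b) ^ 0) & (a & (b | (b & 1)))))
step 5: xor_false (→) rewrites ((a & b) ^ 0) into (a & b), now (((((a | a) & (a | a)) & b) & ((a & b) | (a & b))) | ((a & b) & (a & (b | (b & 1)))))
step 6: and_idem (→) rewrites ((a | a) & (a | a)) into (a | a), now ((((a | a) & b) & ((a & b) | (a & b))) | ((a & b) & (a & (b | (b & 1)))))
step 7: and_true (→) rewrites (b & 1) into b, now ((((a | a) & b) & ((a & b) | (a & b))) | ((a & b) & (a & (b | b))))
step 8: or_idem (→) rewrites (a | a) into a, now (((a & b) & ((a & b) | (a & b))) | ((a & b) & (a & (b | b))))
step 9: or_idem (→) rewrites ((a & b) | (a & b)) into (a & b), now (((a & b) & (a & b)) | ((a & b) & (a & (b | b))))
step 10: or_idem (→) rewrites (b | b) into b, now (((a & b) & (a & b)) | ((a & b) & (a & b)))
step 11: or_idem (→) rewrites (((a & b) & (a & b)) | ((a & b) & (a & b))) into ((a & b) & (a & b))
step 12: and_idem (→) rewrites ((a & b) & (a & b)) into (a & b), reaching cost 3 (bound 3)

(a & b)   [cost 3]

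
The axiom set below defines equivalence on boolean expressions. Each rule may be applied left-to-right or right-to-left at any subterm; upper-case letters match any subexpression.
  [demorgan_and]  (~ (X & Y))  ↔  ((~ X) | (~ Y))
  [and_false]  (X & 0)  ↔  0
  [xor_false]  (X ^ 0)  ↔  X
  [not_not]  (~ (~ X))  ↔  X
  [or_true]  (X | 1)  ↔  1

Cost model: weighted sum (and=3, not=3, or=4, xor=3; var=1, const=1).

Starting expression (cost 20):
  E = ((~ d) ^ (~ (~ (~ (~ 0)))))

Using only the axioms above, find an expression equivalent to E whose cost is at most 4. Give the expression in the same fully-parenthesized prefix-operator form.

(~ d)   [cost 4]

(1) (~ (~ (~ 0)))  =[not_not →]=  (~ 0)    ⊢ ((~ d) ^ (~ (~ 0)))
(2) (~ (~ 0))  =[not_not →]=  0    ⊢ ((~ d) ^ 0)
(3) ((~ d) ^ 0)  =[xor_false →]=  (~ d)    ⊢ cost 4, within 4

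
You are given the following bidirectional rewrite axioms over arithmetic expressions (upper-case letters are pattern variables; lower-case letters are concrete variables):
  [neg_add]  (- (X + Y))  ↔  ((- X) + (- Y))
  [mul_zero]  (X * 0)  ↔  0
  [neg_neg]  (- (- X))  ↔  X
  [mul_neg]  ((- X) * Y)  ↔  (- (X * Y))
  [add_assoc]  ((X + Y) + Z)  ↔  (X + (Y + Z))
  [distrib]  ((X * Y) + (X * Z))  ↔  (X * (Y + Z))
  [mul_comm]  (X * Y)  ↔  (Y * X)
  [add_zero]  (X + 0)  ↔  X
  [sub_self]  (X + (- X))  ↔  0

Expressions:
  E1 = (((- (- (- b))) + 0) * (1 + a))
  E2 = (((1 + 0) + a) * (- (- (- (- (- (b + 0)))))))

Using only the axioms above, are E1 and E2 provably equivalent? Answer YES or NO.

YES

1. [add_zero →] ((- (- (- b))) + 0)  →  (- (- (- b)));  E1 = ((- (- (- b))) * (1 + a))
2. [mul_comm →] ((- (- (- b))) * (1 + a))  →  ((1 + a) * (- (- (- b))))
3. [add_zero ←] 1  →  (1 + 0);  E1 = (((1 + 0) + a) * (- (- (- b))))
4. [add_zero ←] b  →  (b + 0);  E1 = (((1 + 0) + a) * (- (- (- (b + 0)))))
5. [neg_neg ←] (- (- (- (b + 0))))  →  (- (- (- (- (- (b + 0))))));  this is E2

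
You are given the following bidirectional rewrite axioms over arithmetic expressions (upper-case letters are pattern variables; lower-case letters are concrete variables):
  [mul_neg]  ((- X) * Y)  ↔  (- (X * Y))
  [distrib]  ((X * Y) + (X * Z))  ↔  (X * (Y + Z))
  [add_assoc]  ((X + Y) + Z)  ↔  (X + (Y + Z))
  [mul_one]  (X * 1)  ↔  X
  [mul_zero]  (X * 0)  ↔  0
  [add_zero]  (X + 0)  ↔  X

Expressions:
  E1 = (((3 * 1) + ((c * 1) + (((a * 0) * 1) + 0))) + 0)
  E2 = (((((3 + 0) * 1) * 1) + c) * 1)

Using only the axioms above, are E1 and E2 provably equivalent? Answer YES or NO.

YES

(1) (a * 0)  =[mul_zero →]=  0    ⊢ (((3 * 1) + ((c * 1) + ((0 * 1) + 0))) + 0)
(2) ((0 * 1) + 0)  =[add_zero →]=  (0 * 1)    ⊢ (((3 * 1) + ((c * 1) + (0 * 1))) + 0)
(3) (((3 * 1) + ((c * 1) + (0 * 1))) + 0)  =[add_zero →]=  ((3 * 1) + ((c * 1) + (0 * 1)))
(4) (0 * 1)  =[mul_one →]=  0    ⊢ ((3 * 1) + ((c * 1) + 0))
(5) (c * 1)  =[mul_one →]=  c    ⊢ ((3 * 1) + (c + 0))
(6) (c + 0)  =[add_zero →]=  c    ⊢ ((3 * 1) + c)
(7) (3 * 1)  =[mul_one →]=  3    ⊢ (3 + c)
(8) (3 + c)  =[mul_one ←]=  ((3 + c) * 1)
(9) 3  =[mul_one ←]=  (3 * 1)    ⊢ (((3 * 1) + c) * 1)
(10) 3  =[mul_one ←]=  (3 * 1)    ⊢ ((((3 * 1) * 1) + c) * 1)
(11) 3  =[add_zero ←]=  (3 + 0)    ⊢ E2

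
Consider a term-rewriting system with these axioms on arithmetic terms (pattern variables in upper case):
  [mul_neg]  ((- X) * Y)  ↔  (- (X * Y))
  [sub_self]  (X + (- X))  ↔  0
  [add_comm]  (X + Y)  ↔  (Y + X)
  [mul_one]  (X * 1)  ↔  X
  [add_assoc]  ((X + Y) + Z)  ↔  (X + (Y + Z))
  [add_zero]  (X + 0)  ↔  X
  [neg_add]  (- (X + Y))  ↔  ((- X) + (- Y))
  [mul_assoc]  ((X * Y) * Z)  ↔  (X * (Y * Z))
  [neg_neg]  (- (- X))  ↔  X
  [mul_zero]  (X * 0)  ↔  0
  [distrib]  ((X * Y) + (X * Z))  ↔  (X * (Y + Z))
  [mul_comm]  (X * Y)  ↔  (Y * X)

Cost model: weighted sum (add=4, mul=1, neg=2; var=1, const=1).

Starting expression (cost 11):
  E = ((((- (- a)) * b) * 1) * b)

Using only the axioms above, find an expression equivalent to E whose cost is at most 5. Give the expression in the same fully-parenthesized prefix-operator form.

((a * b) * b)   [cost 5]

(1) (((- (- a)) * b) * 1)  =[mul_one →]=  ((- (- a)) * b)    ⊢ (((- (- a)) * b) * b)
(2) (- (- a))  =[neg_neg →]=  a    ⊢ cost 5, within 5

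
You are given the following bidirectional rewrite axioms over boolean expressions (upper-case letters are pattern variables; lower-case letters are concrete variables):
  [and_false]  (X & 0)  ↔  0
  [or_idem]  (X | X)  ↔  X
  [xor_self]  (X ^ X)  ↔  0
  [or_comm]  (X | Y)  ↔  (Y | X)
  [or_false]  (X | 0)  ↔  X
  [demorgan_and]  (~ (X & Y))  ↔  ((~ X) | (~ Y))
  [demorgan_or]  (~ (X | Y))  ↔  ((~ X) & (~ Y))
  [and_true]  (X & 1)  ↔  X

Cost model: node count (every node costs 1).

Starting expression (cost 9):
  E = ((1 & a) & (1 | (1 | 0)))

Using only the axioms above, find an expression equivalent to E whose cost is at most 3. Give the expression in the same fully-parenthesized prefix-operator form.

step 1: or_false (→) rewrites (1 | 0) into 1, now ((1 & a) & (1 | 1))
step 2: or_idem (→) rewrites (1 | 1) into 1, now ((1 & a) & 1)
step 3: and_true (→) rewrites ((1 & a) & 1) into (1 & a), reaching cost 3 (bound 3)

(1 & a)   [cost 3]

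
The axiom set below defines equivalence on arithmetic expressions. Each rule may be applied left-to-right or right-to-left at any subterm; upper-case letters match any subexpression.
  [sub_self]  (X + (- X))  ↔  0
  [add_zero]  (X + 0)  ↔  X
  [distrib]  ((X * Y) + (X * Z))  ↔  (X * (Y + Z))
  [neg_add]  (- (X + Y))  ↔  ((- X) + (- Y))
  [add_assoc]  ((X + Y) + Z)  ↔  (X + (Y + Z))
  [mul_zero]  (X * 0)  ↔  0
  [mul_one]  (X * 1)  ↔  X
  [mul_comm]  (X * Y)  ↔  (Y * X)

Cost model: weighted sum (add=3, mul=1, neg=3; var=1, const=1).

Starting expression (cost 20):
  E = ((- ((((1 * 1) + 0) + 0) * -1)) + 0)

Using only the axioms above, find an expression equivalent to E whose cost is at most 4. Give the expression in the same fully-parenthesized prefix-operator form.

step 1: add_zero (→) rewrites (((1 * 1) + 0) + 0) into ((1 * 1) + 0), now ((- (((1 * 1) + 0) * -1)) + 0)
step 2: add_zero (→) rewrites ((1 * 1) + 0) into (1 * 1), now ((- ((1 * 1) * -1)) + 0)
step 3: add_zero (→) rewrites ((- ((1 * 1) * -1)) + 0) into (- ((1 * 1) * -1))
step 4: mul_one (→) rewrites (1 * 1) into 1, now (- (1 * -1))
step 5: mul_comm (→) rewrites (1 * -1) into (-1 * 1), now (- (-1 * 1))
step 6: mul_one (→) rewrites (-1 * 1) into -1, reaching cost 4 (bound 4)

(- -1)   [cost 4]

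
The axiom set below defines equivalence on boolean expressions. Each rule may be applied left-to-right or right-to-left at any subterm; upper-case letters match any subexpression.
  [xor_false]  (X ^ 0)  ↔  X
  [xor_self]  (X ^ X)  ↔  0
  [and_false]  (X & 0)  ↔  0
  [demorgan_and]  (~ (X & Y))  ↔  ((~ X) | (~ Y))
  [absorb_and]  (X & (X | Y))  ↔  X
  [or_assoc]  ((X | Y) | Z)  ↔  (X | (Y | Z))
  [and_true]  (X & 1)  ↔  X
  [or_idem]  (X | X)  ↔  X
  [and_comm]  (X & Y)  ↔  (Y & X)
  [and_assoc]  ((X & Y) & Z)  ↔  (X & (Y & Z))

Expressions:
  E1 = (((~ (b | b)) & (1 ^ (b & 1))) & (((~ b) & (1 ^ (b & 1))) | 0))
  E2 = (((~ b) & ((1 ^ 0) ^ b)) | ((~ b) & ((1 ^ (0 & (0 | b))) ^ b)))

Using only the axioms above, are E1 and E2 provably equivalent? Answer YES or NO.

1. [or_idem →] (b | b)  →  b;  E1 = (((~ b) & (1 ^ (b & 1))) & (((~ b) & (1 ^ (b & 1))) | 0))
2. [absorb_and →] (((~ b) & (1 ^ (b & 1))) & (((~ b) & (1 ^ (b & 1))) | 0))  →  ((~ b) & (1 ^ (b & 1)))
3. [and_true →] (b & 1)  →  b;  E1 = ((~ b) & (1 ^ b))
4. [xor_false ←] 1  →  (1 ^ 0);  E1 = ((~ b) & ((1 ^ 0) ^ b))
5. [or_idem ←] ((~ b) & ((1 ^ 0) ^ b))  →  (((~ b) & ((1 ^ 0) ^ b)) | ((~ b) & ((1 ^ 0) ^ b)))
6. [absorb_and ←] 0  →  (0 & (0 | b));  this is E2

YES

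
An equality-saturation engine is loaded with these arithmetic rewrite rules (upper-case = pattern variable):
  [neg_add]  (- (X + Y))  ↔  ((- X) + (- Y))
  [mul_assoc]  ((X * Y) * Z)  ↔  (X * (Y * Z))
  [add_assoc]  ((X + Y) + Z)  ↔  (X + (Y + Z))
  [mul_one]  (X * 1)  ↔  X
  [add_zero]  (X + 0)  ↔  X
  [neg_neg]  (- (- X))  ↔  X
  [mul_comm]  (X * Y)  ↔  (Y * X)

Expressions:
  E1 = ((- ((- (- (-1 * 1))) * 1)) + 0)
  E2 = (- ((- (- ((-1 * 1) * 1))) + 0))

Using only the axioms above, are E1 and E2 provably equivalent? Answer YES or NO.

YES

(1) ((- (- (-1 * 1))) * 1)  =[mul_one →]=  (- (- (-1 * 1)))    ⊢ ((- (- (- (-1 * 1)))) + 0)
(2) (- (- (- (-1 * 1))))  =[neg_neg →]=  (- (-1 * 1))    ⊢ ((- (-1 * 1)) + 0)
(3) (-1 * 1)  =[mul_one →]=  -1    ⊢ ((- -1) + 0)
(4) ((- -1) + 0)  =[add_zero →]=  (- -1)
(5) -1  =[neg_neg ←]=  (- (- -1))    ⊢ (- (- (- -1)))
(6) -1  =[mul_one ←]=  (-1 * 1)    ⊢ (- (- (- (-1 * 1))))
(7) (- (- (-1 * 1)))  =[add_zero ←]=  ((- (- (-1 * 1))) + 0)    ⊢ (- ((- (- (-1 * 1))) + 0))
(8) -1  =[mul_one ←]=  (-1 * 1)    ⊢ E2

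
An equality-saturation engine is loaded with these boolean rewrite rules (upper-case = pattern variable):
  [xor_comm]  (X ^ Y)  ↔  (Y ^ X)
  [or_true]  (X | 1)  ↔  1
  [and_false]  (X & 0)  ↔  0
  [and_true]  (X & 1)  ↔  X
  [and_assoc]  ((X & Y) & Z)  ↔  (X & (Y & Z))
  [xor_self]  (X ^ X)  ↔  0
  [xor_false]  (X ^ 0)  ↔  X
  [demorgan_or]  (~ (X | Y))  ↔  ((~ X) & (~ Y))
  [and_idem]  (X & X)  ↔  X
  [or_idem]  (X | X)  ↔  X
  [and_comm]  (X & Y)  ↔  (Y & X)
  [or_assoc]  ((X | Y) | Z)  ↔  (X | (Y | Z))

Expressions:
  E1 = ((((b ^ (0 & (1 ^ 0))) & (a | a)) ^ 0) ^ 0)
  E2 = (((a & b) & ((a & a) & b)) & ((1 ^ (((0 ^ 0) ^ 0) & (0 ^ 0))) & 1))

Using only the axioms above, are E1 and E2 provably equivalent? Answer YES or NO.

YES

1. [xor_false →] (((b ^ (0 & (1 ^ 0))) & (a | a)) ^ 0)  →  ((b ^ (0 & (1 ^ 0))) & (a | a));  E1 = (((b ^ (0 & (1 ^ 0))) & (a | a)) ^ 0)
2. [or_idem →] (a | a)  →  a;  E1 = (((b ^ (0 & (1 ^ 0))) & a) ^ 0)
3. [and_comm →] ((b ^ (0 & (1 ^ 0))) & a)  →  (a & (b ^ (0 & (1 ^ 0))));  E1 = ((a & (b ^ (0 & (1 ^ 0)))) ^ 0)
4. [xor_false →] (1 ^ 0)  →  1;  E1 = ((a & (b ^ (0 & 1))) ^ 0)
5. [xor_false →] ((a & (b ^ (0 & 1))) ^ 0)  →  (a & (b ^ (0 & 1)))
6. [and_true →] (0 & 1)  →  0;  E1 = (a & (b ^ 0))
7. [xor_false →] (b ^ 0)  →  b;  E1 = (a & b)
8. [and_true ←] (a & b)  →  ((a & b) & 1)
9. [xor_false ←] 1  →  (1 ^ 0);  E1 = ((a & b) & (1 ^ 0))
10. [xor_false ←] 0  →  (0 ^ 0);  E1 = ((a & b) & (1 ^ (0 ^ 0)))
11. [and_idem ←] (a & b)  →  ((a & b) & (a & b));  E1 = (((a & b) & (a & b)) & (1 ^ (0 ^ 0)))
12. [and_idem ←] (0 ^ 0)  →  ((0 ^ 0) & (0 ^ 0));  E1 = (((a & b) & (a & b)) & (1 ^ ((0 ^ 0) & (0 ^ 0))))
13. [and_idem ←] a  →  (a & a);  E1 = (((a & b) & ((a & a) & b)) & (1 ^ ((0 ^ 0) & (0 ^ 0))))
14. [and_true ←] (1 ^ ((0 ^ 0) & (0 ^ 0)))  →  ((1 ^ ((0 ^ 0) & (0 ^ 0))) & 1);  E1 = (((a & b) & ((a & a) & b)) & ((1 ^ ((0 ^ 0) & (0 ^ 0))) & 1))
15. [xor_false ←] (0 ^ 0)  →  ((0 ^ 0) ^ 0);  this is E2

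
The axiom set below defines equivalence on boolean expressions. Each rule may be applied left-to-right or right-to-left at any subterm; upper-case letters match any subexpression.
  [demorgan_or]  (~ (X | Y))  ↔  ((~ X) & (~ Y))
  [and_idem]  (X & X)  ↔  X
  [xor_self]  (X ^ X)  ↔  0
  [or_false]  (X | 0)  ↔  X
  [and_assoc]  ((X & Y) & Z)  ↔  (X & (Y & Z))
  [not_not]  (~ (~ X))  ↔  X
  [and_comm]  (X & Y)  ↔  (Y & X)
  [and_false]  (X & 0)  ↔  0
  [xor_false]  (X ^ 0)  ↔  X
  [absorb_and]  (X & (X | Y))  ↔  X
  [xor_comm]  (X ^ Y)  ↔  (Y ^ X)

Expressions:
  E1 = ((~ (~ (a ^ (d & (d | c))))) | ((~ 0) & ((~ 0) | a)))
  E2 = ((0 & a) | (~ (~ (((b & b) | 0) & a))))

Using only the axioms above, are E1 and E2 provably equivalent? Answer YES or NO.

Every axiom is a valid identity, so a rewrite proof would force E1 and E2 to agree under every assignment.
At a=0, b=0, c=0, d=0: E1 = 1 but E2 = 0; they differ, so no derivation exists.

NO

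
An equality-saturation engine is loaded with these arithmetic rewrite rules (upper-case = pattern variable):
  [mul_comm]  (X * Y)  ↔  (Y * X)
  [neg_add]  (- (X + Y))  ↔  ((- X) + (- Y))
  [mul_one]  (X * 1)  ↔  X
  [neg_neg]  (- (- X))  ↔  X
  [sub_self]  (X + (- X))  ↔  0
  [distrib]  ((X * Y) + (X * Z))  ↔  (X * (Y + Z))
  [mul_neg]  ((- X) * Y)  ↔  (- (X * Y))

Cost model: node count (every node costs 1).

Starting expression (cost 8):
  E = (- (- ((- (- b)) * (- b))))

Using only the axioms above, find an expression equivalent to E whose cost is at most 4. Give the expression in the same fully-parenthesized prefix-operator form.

(b * (- b))   [cost 4]

(1) (- (- b))  =[neg_neg →]=  b    ⊢ (- (- (b * (- b))))
(2) (- (- (b * (- b))))  =[neg_neg →]=  (b * (- b))    ⊢ cost 4, within 4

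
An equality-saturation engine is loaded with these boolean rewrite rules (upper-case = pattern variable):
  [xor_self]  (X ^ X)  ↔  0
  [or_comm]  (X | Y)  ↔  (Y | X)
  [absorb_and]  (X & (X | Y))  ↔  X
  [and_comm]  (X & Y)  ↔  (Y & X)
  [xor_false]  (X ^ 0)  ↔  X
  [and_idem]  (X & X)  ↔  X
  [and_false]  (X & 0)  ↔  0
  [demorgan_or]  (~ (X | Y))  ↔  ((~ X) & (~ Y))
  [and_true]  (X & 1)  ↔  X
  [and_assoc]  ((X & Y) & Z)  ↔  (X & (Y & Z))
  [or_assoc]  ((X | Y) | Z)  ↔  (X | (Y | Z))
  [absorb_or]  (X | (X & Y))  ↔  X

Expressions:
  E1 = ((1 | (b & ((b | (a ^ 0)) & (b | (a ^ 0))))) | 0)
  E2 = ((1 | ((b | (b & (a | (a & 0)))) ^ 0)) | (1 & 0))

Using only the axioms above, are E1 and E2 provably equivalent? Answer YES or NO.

1. [and_idem →] ((b | (a ^ 0)) & (b | (a ^ 0)))  →  (b | (a ^ 0));  E1 = ((1 | (b & (b | (a ^ 0)))) | 0)
2. [xor_false →] (a ^ 0)  →  a;  E1 = ((1 | (b & (b | a))) | 0)
3. [absorb_and →] (b & (b | a))  →  b;  E1 = ((1 | b) | 0)
4. [absorb_or ←] b  →  (b | (b & a));  E1 = ((1 | (b | (b & a))) | 0)
5. [xor_false ←] (b | (b & a))  →  ((b | (b & a)) ^ 0);  E1 = ((1 | ((b | (b & a)) ^ 0)) | 0)
6. [and_false ←] 0  →  (1 & 0);  E1 = ((1 | ((b | (b & a)) ^ 0)) | (1 & 0))
7. [absorb_or ←] a  →  (a | (a & 0));  this is E2

YES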